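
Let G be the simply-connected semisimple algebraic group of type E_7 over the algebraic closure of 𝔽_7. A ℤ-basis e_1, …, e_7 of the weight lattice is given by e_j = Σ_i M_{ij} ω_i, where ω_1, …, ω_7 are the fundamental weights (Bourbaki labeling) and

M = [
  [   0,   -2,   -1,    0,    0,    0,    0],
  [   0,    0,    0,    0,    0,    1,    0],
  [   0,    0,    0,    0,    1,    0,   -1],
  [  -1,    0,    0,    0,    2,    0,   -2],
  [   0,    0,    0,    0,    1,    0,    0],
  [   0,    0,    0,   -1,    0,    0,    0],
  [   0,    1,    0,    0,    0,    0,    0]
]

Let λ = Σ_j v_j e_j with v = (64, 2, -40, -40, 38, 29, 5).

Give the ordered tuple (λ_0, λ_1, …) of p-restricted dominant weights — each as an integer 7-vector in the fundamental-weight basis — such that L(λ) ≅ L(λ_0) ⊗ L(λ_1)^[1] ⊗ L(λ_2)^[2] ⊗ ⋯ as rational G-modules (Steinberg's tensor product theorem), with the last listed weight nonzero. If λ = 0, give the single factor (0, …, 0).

Converting to the ω-basis (c_i = row i of M dotted with v = (64, 2, -40, -40, 38, 29, 5)):
  c_1 = 0*64 + -2*2 + -1*-40 + 0*-40 + 0*38 + 0*29 + 0*5 = 36
  c_2 = 0*64 + 0*2 + 0*-40 + 0*-40 + 0*38 + 1*29 + 0*5 = 29
  c_3 = 0*64 + 0*2 + 0*-40 + 0*-40 + 1*38 + 0*29 + -1*5 = 33
  c_4 = -1*64 + 0*2 + 0*-40 + 0*-40 + 2*38 + 0*29 + -2*5 = 2
  c_5 = 0*64 + 0*2 + 0*-40 + 0*-40 + 1*38 + 0*29 + 0*5 = 38
  c_6 = 0*64 + 0*2 + 0*-40 + -1*-40 + 0*38 + 0*29 + 0*5 = 40
  c_7 = 0*64 + 1*2 + 0*-40 + 0*-40 + 0*38 + 0*29 + 0*5 = 2
Base-7 expansion of each c_i:
  c_1 = 36 = 1·7^0 + 5·7^1
  c_2 = 29 = 1·7^0 + 4·7^1
  c_3 = 33 = 5·7^0 + 4·7^1
  c_4 = 2 = 2·7^0
  c_5 = 38 = 3·7^0 + 5·7^1
  c_6 = 40 = 5·7^0 + 5·7^1
  c_7 = 2 = 2·7^0
p-restricted factor λ_0 = (1, 1, 5, 2, 3, 5, 2)
p-restricted factor λ_1 = (5, 4, 4, 0, 5, 5, 0)

((1, 1, 5, 2, 3, 5, 2), (5, 4, 4, 0, 5, 5, 0))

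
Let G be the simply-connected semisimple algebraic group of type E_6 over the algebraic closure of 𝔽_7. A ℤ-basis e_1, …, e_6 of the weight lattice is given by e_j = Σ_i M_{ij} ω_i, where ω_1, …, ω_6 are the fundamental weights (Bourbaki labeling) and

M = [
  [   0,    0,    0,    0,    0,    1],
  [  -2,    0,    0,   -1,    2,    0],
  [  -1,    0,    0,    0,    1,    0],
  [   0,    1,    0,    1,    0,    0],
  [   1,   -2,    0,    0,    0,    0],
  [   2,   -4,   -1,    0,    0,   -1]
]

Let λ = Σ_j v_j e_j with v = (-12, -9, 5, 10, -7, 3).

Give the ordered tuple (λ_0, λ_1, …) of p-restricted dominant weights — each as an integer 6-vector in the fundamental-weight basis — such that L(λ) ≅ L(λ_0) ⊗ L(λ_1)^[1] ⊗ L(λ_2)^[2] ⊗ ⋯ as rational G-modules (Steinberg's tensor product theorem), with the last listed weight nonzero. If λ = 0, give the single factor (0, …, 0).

((3, 0, 5, 1, 6, 4),)

Change of basis e → ω: c = M·v where v = (-12, -9, 5, 10, -7, 3):
  c_1 = 0*-12 + 0*-9 + 0*5 + 0*10 + 0*-7 + 1*3 = 3
  c_2 = -2*-12 + 0*-9 + 0*5 + -1*10 + 2*-7 + 0*3 = 0
  c_3 = -1*-12 + 0*-9 + 0*5 + 0*10 + 1*-7 + 0*3 = 5
  c_4 = 0*-12 + 1*-9 + 0*5 + 1*10 + 0*-7 + 0*3 = 1
  c_5 = 1*-12 + -2*-9 + 0*5 + 0*10 + 0*-7 + 0*3 = 6
  c_6 = 2*-12 + -4*-9 + -1*5 + 0*10 + 0*-7 + -1*3 = 4
Writing each c_i in base p = 7:
  c_1 = 3 = 3·7^0
  c_2 = 0
  c_3 = 5 = 5·7^0
  c_4 = 1 = 1·7^0
  c_5 = 6 = 6·7^0
  c_6 = 4 = 4·7^0
Factor λ_0 = (3, 0, 5, 1, 6, 4)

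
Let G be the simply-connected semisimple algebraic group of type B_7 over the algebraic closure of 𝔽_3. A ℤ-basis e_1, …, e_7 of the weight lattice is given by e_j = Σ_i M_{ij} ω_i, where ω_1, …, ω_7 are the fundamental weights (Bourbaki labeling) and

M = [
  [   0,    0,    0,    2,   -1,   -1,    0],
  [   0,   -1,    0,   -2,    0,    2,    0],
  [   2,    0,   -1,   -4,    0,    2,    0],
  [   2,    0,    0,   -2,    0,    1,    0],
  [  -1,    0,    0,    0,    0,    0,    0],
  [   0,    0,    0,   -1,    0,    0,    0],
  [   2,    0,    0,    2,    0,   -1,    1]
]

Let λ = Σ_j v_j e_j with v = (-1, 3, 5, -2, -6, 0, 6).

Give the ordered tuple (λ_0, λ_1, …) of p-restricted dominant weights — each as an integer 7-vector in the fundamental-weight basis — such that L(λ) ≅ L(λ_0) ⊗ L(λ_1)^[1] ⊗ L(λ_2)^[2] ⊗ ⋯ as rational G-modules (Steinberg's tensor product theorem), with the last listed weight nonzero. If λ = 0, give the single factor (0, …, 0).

((2, 1, 1, 2, 1, 2, 0),)

Change of basis e → ω: c = M·v where v = (-1, 3, 5, -2, -6, 0, 6):
  c_1 = (0)·(-1) + (0)·(3) + (0)·(5) + (2)·(-2) + (-1)·(-6) + (-1)·(0) + (0)·(6) = 2
  c_2 = (0)·(-1) + (-1)·(3) + (0)·(5) + (-2)·(-2) + (0)·(-6) + (2)·(0) + (0)·(6) = 1
  c_3 = (2)·(-1) + (0)·(3) + (-1)·(5) + (-4)·(-2) + (0)·(-6) + (2)·(0) + (0)·(6) = 1
  c_4 = (2)·(-1) + (0)·(3) + (0)·(5) + (-2)·(-2) + (0)·(-6) + (1)·(0) + (0)·(6) = 2
  c_5 = (-1)·(-1) + (0)·(3) + (0)·(5) + (0)·(-2) + (0)·(-6) + (0)·(0) + (0)·(6) = 1
  c_6 = (0)·(-1) + (0)·(3) + (0)·(5) + (-1)·(-2) + (0)·(-6) + (0)·(0) + (0)·(6) = 2
  c_7 = (2)·(-1) + (0)·(3) + (0)·(5) + (2)·(-2) + (0)·(-6) + (-1)·(0) + (1)·(6) = 0
Base-3 expansion of each c_i:
  c_1 = 2 = 2·3^0
  c_2 = 1 = 1·3^0
  c_3 = 1 = 1·3^0
  c_4 = 2 = 2·3^0
  c_5 = 1 = 1·3^0
  c_6 = 2 = 2·3^0
  c_7 = 0
Factor λ_0 = (2, 1, 1, 2, 1, 2, 0)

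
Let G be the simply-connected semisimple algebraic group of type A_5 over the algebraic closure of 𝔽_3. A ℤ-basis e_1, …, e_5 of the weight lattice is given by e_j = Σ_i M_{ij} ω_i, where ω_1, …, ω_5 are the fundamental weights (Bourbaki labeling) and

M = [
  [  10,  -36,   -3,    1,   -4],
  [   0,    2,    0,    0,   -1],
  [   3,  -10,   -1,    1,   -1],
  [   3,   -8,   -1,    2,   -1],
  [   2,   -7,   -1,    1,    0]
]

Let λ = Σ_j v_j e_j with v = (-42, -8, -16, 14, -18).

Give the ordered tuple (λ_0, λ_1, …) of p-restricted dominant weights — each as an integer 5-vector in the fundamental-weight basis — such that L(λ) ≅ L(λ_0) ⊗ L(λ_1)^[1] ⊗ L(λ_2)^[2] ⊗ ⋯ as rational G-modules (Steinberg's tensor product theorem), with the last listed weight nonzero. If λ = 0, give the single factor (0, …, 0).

Compute c_i = Σ_j M_{ij} v_j with v = (-42, -8, -16, 14, -18):
  c_1 = (10)·(-42) + (-36)·(-8) + (-3)·(-16) + 1·14 + (-4)·(-18) = 2
  c_2 = (0)·(-42) + (2)·(-8) + (0)·(-16) + 0·14 + (-1)·(-18) = 2
  c_3 = (3)·(-42) + (-10)·(-8) + (-1)·(-16) + 1·14 + (-1)·(-18) = 2
  c_4 = (3)·(-42) + (-8)·(-8) + (-1)·(-16) + 2·14 + (-1)·(-18) = 0
  c_5 = (2)·(-42) + (-7)·(-8) + (-1)·(-16) + 1·14 + (0)·(-18) = 2
Base-3 expansion of each c_i:
  c_1 = 2 = 2·3^0
  c_2 = 2 = 2·3^0
  c_3 = 2 = 2·3^0
  c_4 = 0
  c_5 = 2 = 2·3^0
Factor λ_0 = (2, 2, 2, 0, 2)

((2, 2, 2, 0, 2),)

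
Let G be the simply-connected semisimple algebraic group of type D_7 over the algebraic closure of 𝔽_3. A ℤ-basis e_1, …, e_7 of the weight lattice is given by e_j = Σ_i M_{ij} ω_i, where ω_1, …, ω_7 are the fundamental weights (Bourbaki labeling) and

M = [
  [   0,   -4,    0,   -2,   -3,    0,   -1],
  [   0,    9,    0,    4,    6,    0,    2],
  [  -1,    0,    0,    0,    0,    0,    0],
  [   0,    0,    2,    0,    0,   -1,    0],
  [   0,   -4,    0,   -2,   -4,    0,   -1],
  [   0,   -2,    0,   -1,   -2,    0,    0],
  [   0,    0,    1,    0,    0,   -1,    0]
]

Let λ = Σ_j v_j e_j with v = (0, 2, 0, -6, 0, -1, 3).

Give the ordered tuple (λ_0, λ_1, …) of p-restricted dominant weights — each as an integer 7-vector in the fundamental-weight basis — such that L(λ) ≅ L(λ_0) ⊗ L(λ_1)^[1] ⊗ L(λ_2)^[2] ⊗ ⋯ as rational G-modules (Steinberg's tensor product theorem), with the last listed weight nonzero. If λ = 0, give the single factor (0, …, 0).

((1, 0, 0, 1, 1, 2, 1),)

In the fundamental-weight basis, λ has coordinates c = M·v (v = (0, 2, 0, -6, 0, -1, 3)):
  c_1 = 0·0 + (-4)·(2) + 0·0 + (-2)·(-6) + (-3)·(0) + (0)·(-1) + (-1)·(3) = 1
  c_2 = 0·0 + 9·2 + 0·0 + (4)·(-6) + 6·0 + (0)·(-1) + 2·3 = 0
  c_3 = (-1)·(0) + 0·2 + 0·0 + (0)·(-6) + 0·0 + (0)·(-1) + 0·3 = 0
  c_4 = 0·0 + 0·2 + 2·0 + (0)·(-6) + 0·0 + (-1)·(-1) + 0·3 = 1
  c_5 = 0·0 + (-4)·(2) + 0·0 + (-2)·(-6) + (-4)·(0) + (0)·(-1) + (-1)·(3) = 1
  c_6 = 0·0 + (-2)·(2) + 0·0 + (-1)·(-6) + (-2)·(0) + (0)·(-1) + 0·3 = 2
  c_7 = 0·0 + 0·2 + 1·0 + (0)·(-6) + 0·0 + (-1)·(-1) + 0·3 = 1
Writing each c_i in base p = 3:
  c_1 = 1 = 1·3^0
  c_2 = 0
  c_3 = 0
  c_4 = 1 = 1·3^0
  c_5 = 1 = 1·3^0
  c_6 = 2 = 2·3^0
  c_7 = 1 = 1·3^0
Factor λ_0 = (1, 0, 0, 1, 1, 2, 1)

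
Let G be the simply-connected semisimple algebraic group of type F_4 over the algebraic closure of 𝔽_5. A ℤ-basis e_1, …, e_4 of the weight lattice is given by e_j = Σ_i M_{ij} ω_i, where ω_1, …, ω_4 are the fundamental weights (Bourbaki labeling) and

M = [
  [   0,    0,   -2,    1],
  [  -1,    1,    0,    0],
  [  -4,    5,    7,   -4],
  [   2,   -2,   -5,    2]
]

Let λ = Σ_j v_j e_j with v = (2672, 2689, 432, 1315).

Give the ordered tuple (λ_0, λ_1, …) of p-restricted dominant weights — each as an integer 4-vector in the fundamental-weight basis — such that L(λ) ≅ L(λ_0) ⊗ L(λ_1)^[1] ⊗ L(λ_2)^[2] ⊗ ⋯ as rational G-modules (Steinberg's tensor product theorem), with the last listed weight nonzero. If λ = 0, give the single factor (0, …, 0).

((1, 2, 1, 1), (0, 3, 4, 2), (3, 0, 0, 2), (3, 0, 4, 3))

In the fundamental-weight basis, λ has coordinates c = M·v (v = (2672, 2689, 432, 1315)):
  c_1 = (0)·(2672) + (0)·(2689) + (-2)·(432) + (1)·(1315) = 451
  c_2 = (-1)·(2672) + (1)·(2689) + (0)·(432) + (0)·(1315) = 17
  c_3 = (-4)·(2672) + (5)·(2689) + (7)·(432) + (-4)·(1315) = 521
  c_4 = (2)·(2672) + (-2)·(2689) + (-5)·(432) + (2)·(1315) = 436
Writing each c_i in base p = 5:
  c_1 = 451 = 1·5^0 + 0·5^1 + 3·5^2 + 3·5^3
  c_2 = 17 = 2·5^0 + 3·5^1
  c_3 = 521 = 1·5^0 + 4·5^1 + 0·5^2 + 4·5^3
  c_4 = 436 = 1·5^0 + 2·5^1 + 2·5^2 + 3·5^3
p-restricted factor λ_0 = (1, 2, 1, 1)
p-restricted factor λ_1 = (0, 3, 4, 2)
p-restricted factor λ_2 = (3, 0, 0, 2)
p-restricted factor λ_3 = (3, 0, 4, 3)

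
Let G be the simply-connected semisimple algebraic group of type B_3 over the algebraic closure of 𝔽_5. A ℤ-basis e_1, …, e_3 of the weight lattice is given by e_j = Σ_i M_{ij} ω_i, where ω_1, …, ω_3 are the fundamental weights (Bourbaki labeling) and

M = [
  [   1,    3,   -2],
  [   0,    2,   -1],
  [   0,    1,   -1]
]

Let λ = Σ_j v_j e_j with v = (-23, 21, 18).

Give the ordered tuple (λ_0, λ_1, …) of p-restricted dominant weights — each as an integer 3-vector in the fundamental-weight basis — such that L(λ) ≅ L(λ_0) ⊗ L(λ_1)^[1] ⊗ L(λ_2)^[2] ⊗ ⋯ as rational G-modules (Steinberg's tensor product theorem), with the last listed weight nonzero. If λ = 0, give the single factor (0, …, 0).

Converting to the ω-basis (c_i = row i of M dotted with v = (-23, 21, 18)):
  c_1 = (1)·(-23) + 3·21 + (-2)·(18) = 4
  c_2 = (0)·(-23) + 2·21 + (-1)·(18) = 24
  c_3 = (0)·(-23) + 1·21 + (-1)·(18) = 3
p = 5; digits c_i = Σ_j d_{ij}·5^j, 0 ≤ d_{ij} < 5:
  c_1 = 4 = 4·5^0
  c_2 = 24 = 4·5^0 + 4·5^1
  c_3 = 3 = 3·5^0
λ_0 = (4, 4, 3)
λ_1 = (0, 4, 0)

((4, 4, 3), (0, 4, 0))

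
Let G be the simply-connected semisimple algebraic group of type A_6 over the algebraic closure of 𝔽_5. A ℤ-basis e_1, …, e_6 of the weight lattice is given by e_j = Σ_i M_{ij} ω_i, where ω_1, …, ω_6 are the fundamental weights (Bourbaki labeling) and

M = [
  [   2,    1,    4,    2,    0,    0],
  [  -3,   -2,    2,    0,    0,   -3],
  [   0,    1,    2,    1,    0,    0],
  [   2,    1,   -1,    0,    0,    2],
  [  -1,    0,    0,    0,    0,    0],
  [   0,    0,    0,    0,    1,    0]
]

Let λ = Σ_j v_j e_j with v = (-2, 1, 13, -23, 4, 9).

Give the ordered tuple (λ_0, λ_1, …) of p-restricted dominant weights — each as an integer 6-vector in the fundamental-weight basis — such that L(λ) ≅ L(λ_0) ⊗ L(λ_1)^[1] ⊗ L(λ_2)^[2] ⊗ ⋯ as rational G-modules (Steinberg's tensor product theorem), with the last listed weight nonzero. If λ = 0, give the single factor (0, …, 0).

Change of basis e → ω: c = M·v where v = (-2, 1, 13, -23, 4, 9):
  c_1 = 2*-2 + 1*1 + 4*13 + 2*-23 + 0*4 + 0*9 = 3
  c_2 = -3*-2 + -2*1 + 2*13 + 0*-23 + 0*4 + -3*9 = 3
  c_3 = 0*-2 + 1*1 + 2*13 + 1*-23 + 0*4 + 0*9 = 4
  c_4 = 2*-2 + 1*1 + -1*13 + 0*-23 + 0*4 + 2*9 = 2
  c_5 = -1*-2 + 0*1 + 0*13 + 0*-23 + 0*4 + 0*9 = 2
  c_6 = 0*-2 + 0*1 + 0*13 + 0*-23 + 1*4 + 0*9 = 4
p = 5; digits c_i = Σ_j d_{ij}·5^j, 0 ≤ d_{ij} < 5:
  c_1 = 3 = 3·5^0
  c_2 = 3 = 3·5^0
  c_3 = 4 = 4·5^0
  c_4 = 2 = 2·5^0
  c_5 = 2 = 2·5^0
  c_6 = 4 = 4·5^0
Factor λ_0 = (3, 3, 4, 2, 2, 4)

((3, 3, 4, 2, 2, 4),)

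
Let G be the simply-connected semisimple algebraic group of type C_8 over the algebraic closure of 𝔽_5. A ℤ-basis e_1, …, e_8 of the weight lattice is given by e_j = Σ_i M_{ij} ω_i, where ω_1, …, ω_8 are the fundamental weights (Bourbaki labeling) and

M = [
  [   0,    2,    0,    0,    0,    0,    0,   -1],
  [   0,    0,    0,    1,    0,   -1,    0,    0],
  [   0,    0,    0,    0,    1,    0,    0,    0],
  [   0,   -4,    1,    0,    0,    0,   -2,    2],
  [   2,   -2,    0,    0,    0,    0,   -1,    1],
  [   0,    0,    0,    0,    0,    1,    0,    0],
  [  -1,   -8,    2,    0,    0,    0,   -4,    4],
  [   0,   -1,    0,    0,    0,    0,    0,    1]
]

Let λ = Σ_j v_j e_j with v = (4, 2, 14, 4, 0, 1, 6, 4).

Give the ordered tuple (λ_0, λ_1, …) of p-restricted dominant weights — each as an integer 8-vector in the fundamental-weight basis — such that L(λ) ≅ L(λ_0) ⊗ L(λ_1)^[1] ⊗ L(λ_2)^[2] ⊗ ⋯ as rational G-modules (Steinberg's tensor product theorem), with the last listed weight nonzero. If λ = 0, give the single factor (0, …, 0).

((0, 3, 0, 2, 2, 1, 0, 2),)

In the fundamental-weight basis, λ has coordinates c = M·v (v = (4, 2, 14, 4, 0, 1, 6, 4)):
  c_1 = 0·4 + 2·2 + 0·14 + 0·4 + 0·0 + 0·1 + 0·6 + (-1)·(4) = 0
  c_2 = 0·4 + 0·2 + 0·14 + 1·4 + 0·0 + (-1)·(1) + 0·6 + 0·4 = 3
  c_3 = 0·4 + 0·2 + 0·14 + 0·4 + 1·0 + 0·1 + 0·6 + 0·4 = 0
  c_4 = 0·4 + (-4)·(2) + 1·14 + 0·4 + 0·0 + 0·1 + (-2)·(6) + 2·4 = 2
  c_5 = 2·4 + (-2)·(2) + 0·14 + 0·4 + 0·0 + 0·1 + (-1)·(6) + 1·4 = 2
  c_6 = 0·4 + 0·2 + 0·14 + 0·4 + 0·0 + 1·1 + 0·6 + 0·4 = 1
  c_7 = (-1)·(4) + (-8)·(2) + 2·14 + 0·4 + 0·0 + 0·1 + (-4)·(6) + 4·4 = 0
  c_8 = 0·4 + (-1)·(2) + 0·14 + 0·4 + 0·0 + 0·1 + 0·6 + 1·4 = 2
Writing each c_i in base p = 5:
  c_1 = 0
  c_2 = 3 = 3·5^0
  c_3 = 0
  c_4 = 2 = 2·5^0
  c_5 = 2 = 2·5^0
  c_6 = 1 = 1·5^0
  c_7 = 0
  c_8 = 2 = 2·5^0
p-restricted factor λ_0 = (0, 3, 0, 2, 2, 1, 0, 2)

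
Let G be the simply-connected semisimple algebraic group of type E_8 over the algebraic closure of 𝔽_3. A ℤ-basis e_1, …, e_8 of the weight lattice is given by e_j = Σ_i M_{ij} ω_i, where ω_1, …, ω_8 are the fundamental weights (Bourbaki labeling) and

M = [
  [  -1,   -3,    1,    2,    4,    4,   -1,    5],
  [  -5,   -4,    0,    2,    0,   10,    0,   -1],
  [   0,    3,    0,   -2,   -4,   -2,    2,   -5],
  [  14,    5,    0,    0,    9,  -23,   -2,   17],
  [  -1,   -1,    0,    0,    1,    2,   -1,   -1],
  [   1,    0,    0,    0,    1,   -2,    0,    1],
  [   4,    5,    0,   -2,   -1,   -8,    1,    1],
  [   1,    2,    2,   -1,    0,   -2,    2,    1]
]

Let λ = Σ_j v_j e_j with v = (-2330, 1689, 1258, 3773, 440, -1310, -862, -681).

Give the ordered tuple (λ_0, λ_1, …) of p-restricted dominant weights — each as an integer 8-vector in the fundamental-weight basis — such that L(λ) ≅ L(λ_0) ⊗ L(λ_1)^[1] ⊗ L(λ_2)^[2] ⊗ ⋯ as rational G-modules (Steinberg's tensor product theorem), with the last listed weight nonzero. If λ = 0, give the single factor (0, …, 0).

((2, 0, 2, 2, 1, 1, 1, 0), (2, 1, 2, 2, 1, 1, 1, 2), (1, 2, 0, 0, 0, 2, 2, 0), (1, 0, 2, 2, 0, 1, 2, 0))

Converting to the ω-basis (c_i = row i of M dotted with v = (-2330, 1689, 1258, 3773, 440, -1310, -862, -681)):
  c_1 = (-1)·(-2330) + (-3)·(1689) + 1·1258 + 2·3773 + 4·440 + (4)·(-1310) + (-1)·(-862) + (5)·(-681) = 44
  c_2 = (-5)·(-2330) + (-4)·(1689) + 0·1258 + 2·3773 + 0·440 + (10)·(-1310) + (0)·(-862) + (-1)·(-681) = 21
  c_3 = (0)·(-2330) + 3·1689 + 0·1258 + (-2)·(3773) + (-4)·(440) + (-2)·(-1310) + (2)·(-862) + (-5)·(-681) = 62
  c_4 = (14)·(-2330) + 5·1689 + 0·1258 + 0·3773 + 9·440 + (-23)·(-1310) + (-2)·(-862) + (17)·(-681) = 62
  c_5 = (-1)·(-2330) + (-1)·(1689) + 0·1258 + 0·3773 + 1·440 + (2)·(-1310) + (-1)·(-862) + (-1)·(-681) = 4
  c_6 = (1)·(-2330) + 0·1689 + 0·1258 + 0·3773 + 1·440 + (-2)·(-1310) + (0)·(-862) + (1)·(-681) = 49
  c_7 = (4)·(-2330) + 5·1689 + 0·1258 + (-2)·(3773) + (-1)·(440) + (-8)·(-1310) + (1)·(-862) + (1)·(-681) = 76
  c_8 = (1)·(-2330) + 2·1689 + 2·1258 + (-1)·(3773) + 0·440 + (-2)·(-1310) + (2)·(-862) + (1)·(-681) = 6
Expand coordinatewise in base 3:
  c_1 = 44 = 2·3^0 + 2·3^1 + 1·3^2 + 1·3^3
  c_2 = 21 = 0·3^0 + 1·3^1 + 2·3^2
  c_3 = 62 = 2·3^0 + 2·3^1 + 0·3^2 + 2·3^3
  c_4 = 62 = 2·3^0 + 2·3^1 + 0·3^2 + 2·3^3
  c_5 = 4 = 1·3^0 + 1·3^1
  c_6 = 49 = 1·3^0 + 1·3^1 + 2·3^2 + 1·3^3
  c_7 = 76 = 1·3^0 + 1·3^1 + 2·3^2 + 2·3^3
  c_8 = 6 = 0·3^0 + 2·3^1
λ_0 = (2, 0, 2, 2, 1, 1, 1, 0)
λ_1 = (2, 1, 2, 2, 1, 1, 1, 2)
λ_2 = (1, 2, 0, 0, 0, 2, 2, 0)
λ_3 = (1, 0, 2, 2, 0, 1, 2, 0)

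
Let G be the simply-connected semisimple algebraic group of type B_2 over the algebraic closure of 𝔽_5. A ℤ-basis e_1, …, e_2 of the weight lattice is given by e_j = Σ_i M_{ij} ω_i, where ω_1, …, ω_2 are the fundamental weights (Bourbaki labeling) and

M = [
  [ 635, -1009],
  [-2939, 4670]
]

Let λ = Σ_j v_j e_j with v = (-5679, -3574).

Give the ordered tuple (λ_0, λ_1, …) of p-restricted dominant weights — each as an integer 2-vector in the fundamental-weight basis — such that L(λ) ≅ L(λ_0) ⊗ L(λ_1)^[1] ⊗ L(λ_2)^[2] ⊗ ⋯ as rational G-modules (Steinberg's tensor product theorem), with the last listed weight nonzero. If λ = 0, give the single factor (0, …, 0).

((1, 1),)

Converting to the ω-basis (c_i = row i of M dotted with v = (-5679, -3574)):
  c_1 = 635*-5679 + -1009*-3574 = 1
  c_2 = -2939*-5679 + 4670*-3574 = 1
Base-5 expansion of each c_i:
  c_1 = 1 = 1·5^0
  c_2 = 1 = 1·5^0
p-restricted factor λ_0 = (1, 1)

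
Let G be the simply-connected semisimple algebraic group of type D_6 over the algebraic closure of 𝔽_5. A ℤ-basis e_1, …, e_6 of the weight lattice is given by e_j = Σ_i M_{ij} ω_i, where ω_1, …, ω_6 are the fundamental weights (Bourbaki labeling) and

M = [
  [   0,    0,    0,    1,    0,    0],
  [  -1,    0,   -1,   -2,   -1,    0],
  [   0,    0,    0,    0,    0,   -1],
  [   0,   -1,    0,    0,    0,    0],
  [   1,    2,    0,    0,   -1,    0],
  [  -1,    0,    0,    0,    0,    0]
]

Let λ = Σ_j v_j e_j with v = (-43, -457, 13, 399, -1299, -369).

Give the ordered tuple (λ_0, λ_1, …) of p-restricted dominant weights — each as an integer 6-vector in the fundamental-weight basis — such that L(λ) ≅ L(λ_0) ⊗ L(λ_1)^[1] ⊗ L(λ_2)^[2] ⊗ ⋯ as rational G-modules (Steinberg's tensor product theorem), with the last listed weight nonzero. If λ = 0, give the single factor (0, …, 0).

((4, 1, 4, 2, 2, 3), (4, 1, 3, 1, 3, 3), (0, 1, 4, 3, 3, 1), (3, 4, 2, 3, 2, 0))

Compute c_i = Σ_j M_{ij} v_j with v = (-43, -457, 13, 399, -1299, -369):
  c_1 = (0)·(-43) + (0)·(-457) + (0)·(13) + (1)·(399) + (0)·(-1299) + (0)·(-369) = 399
  c_2 = (-1)·(-43) + (0)·(-457) + (-1)·(13) + (-2)·(399) + (-1)·(-1299) + (0)·(-369) = 531
  c_3 = (0)·(-43) + (0)·(-457) + (0)·(13) + (0)·(399) + (0)·(-1299) + (-1)·(-369) = 369
  c_4 = (0)·(-43) + (-1)·(-457) + (0)·(13) + (0)·(399) + (0)·(-1299) + (0)·(-369) = 457
  c_5 = (1)·(-43) + (2)·(-457) + (0)·(13) + (0)·(399) + (-1)·(-1299) + (0)·(-369) = 342
  c_6 = (-1)·(-43) + (0)·(-457) + (0)·(13) + (0)·(399) + (0)·(-1299) + (0)·(-369) = 43
p = 5; digits c_i = Σ_j d_{ij}·5^j, 0 ≤ d_{ij} < 5:
  c_1 = 399 = 4·5^0 + 4·5^1 + 0·5^2 + 3·5^3
  c_2 = 531 = 1·5^0 + 1·5^1 + 1·5^2 + 4·5^3
  c_3 = 369 = 4·5^0 + 3·5^1 + 4·5^2 + 2·5^3
  c_4 = 457 = 2·5^0 + 1·5^1 + 3·5^2 + 3·5^3
  c_5 = 342 = 2·5^0 + 3·5^1 + 3·5^2 + 2·5^3
  c_6 = 43 = 3·5^0 + 3·5^1 + 1·5^2
λ_0 = (4, 1, 4, 2, 2, 3)
λ_1 = (4, 1, 3, 1, 3, 3)
λ_2 = (0, 1, 4, 3, 3, 1)
λ_3 = (3, 4, 2, 3, 2, 0)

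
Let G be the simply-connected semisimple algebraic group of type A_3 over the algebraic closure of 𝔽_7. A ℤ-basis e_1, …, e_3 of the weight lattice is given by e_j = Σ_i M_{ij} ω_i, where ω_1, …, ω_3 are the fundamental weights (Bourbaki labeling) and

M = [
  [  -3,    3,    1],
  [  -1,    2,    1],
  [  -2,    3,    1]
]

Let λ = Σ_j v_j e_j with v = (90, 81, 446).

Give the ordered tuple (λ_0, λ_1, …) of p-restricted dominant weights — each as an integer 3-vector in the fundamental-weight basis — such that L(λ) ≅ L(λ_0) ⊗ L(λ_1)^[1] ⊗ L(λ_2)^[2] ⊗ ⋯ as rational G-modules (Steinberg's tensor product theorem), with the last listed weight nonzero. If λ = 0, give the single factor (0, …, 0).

((6, 0, 5), (3, 4, 2), (1, 3, 3), (1, 1, 1))

Change of basis e → ω: c = M·v where v = (90, 81, 446):
  c_1 = -3*90 + 3*81 + 1*446 = 419
  c_2 = -1*90 + 2*81 + 1*446 = 518
  c_3 = -2*90 + 3*81 + 1*446 = 509
p = 7; digits c_i = Σ_j d_{ij}·7^j, 0 ≤ d_{ij} < 7:
  c_1 = 419 = 6·7^0 + 3·7^1 + 1·7^2 + 1·7^3
  c_2 = 518 = 0·7^0 + 4·7^1 + 3·7^2 + 1·7^3
  c_3 = 509 = 5·7^0 + 2·7^1 + 3·7^2 + 1·7^3
λ_0 = (6, 0, 5)
λ_1 = (3, 4, 2)
λ_2 = (1, 3, 3)
λ_3 = (1, 1, 1)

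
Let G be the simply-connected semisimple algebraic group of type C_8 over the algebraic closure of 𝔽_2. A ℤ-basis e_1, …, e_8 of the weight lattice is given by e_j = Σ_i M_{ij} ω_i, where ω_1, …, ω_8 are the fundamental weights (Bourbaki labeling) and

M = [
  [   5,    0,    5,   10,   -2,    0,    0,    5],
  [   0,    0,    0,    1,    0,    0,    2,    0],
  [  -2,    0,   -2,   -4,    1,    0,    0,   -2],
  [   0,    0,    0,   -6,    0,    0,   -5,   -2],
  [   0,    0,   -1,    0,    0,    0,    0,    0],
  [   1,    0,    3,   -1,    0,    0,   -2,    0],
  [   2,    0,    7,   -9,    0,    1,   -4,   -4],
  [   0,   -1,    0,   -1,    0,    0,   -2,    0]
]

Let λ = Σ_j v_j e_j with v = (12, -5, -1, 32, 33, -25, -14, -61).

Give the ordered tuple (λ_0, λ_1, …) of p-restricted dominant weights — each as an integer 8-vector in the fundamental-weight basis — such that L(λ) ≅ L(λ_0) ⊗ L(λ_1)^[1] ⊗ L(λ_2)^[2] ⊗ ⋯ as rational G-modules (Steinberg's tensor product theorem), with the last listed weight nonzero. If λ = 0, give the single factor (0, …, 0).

((0, 0, 1, 0, 1, 1, 0, 1), (0, 0, 0, 0, 0, 0, 0, 0), (1, 1, 1, 0, 0, 1, 1, 0))

Change of basis e → ω: c = M·v where v = (12, -5, -1, 32, 33, -25, -14, -61):
  c_1 = 5*12 + 0*-5 + 5*-1 + 10*32 + -2*33 + 0*-25 + 0*-14 + 5*-61 = 4
  c_2 = 0*12 + 0*-5 + 0*-1 + 1*32 + 0*33 + 0*-25 + 2*-14 + 0*-61 = 4
  c_3 = -2*12 + 0*-5 + -2*-1 + -4*32 + 1*33 + 0*-25 + 0*-14 + -2*-61 = 5
  c_4 = 0*12 + 0*-5 + 0*-1 + -6*32 + 0*33 + 0*-25 + -5*-14 + -2*-61 = 0
  c_5 = 0*12 + 0*-5 + -1*-1 + 0*32 + 0*33 + 0*-25 + 0*-14 + 0*-61 = 1
  c_6 = 1*12 + 0*-5 + 3*-1 + -1*32 + 0*33 + 0*-25 + -2*-14 + 0*-61 = 5
  c_7 = 2*12 + 0*-5 + 7*-1 + -9*32 + 0*33 + 1*-25 + -4*-14 + -4*-61 = 4
  c_8 = 0*12 + -1*-5 + 0*-1 + -1*32 + 0*33 + 0*-25 + -2*-14 + 0*-61 = 1
Base-2 expansion of each c_i:
  c_1 = 4 = 0·2^0 + 0·2^1 + 1·2^2
  c_2 = 4 = 0·2^0 + 0·2^1 + 1·2^2
  c_3 = 5 = 1·2^0 + 0·2^1 + 1·2^2
  c_4 = 0
  c_5 = 1 = 1·2^0
  c_6 = 5 = 1·2^0 + 0·2^1 + 1·2^2
  c_7 = 4 = 0·2^0 + 0·2^1 + 1·2^2
  c_8 = 1 = 1·2^0
p-restricted factor λ_0 = (0, 0, 1, 0, 1, 1, 0, 1)
p-restricted factor λ_1 = (0, 0, 0, 0, 0, 0, 0, 0)
p-restricted factor λ_2 = (1, 1, 1, 0, 0, 1, 1, 0)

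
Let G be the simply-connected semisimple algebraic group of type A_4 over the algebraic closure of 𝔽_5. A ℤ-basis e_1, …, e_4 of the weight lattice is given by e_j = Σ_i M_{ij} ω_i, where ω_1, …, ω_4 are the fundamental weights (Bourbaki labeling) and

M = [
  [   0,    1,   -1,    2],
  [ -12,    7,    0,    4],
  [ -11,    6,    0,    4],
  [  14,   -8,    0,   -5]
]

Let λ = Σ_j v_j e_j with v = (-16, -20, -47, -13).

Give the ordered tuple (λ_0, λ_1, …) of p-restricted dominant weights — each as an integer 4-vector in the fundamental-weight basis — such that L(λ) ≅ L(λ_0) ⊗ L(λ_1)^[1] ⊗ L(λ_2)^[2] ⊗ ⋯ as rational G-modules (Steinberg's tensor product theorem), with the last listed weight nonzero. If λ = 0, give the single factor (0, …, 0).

((1, 0, 4, 1),)

Change of basis e → ω: c = M·v where v = (-16, -20, -47, -13):
  c_1 = (0)·(-16) + (1)·(-20) + (-1)·(-47) + (2)·(-13) = 1
  c_2 = (-12)·(-16) + (7)·(-20) + (0)·(-47) + (4)·(-13) = 0
  c_3 = (-11)·(-16) + (6)·(-20) + (0)·(-47) + (4)·(-13) = 4
  c_4 = (14)·(-16) + (-8)·(-20) + (0)·(-47) + (-5)·(-13) = 1
Writing each c_i in base p = 5:
  c_1 = 1 = 1·5^0
  c_2 = 0
  c_3 = 4 = 4·5^0
  c_4 = 1 = 1·5^0
λ_0 = (1, 0, 4, 1)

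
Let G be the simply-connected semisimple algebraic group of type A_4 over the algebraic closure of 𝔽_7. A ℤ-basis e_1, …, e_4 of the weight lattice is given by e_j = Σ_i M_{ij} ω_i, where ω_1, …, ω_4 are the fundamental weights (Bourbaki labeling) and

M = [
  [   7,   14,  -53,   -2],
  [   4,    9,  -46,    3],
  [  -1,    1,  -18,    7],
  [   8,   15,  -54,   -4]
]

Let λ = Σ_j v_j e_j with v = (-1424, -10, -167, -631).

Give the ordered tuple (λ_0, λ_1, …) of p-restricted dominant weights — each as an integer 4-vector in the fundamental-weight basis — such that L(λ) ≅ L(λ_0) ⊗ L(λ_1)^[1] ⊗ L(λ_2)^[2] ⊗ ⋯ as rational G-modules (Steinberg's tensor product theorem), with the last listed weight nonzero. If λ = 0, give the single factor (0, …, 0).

((5, 3, 3, 0),)

Converting to the ω-basis (c_i = row i of M dotted with v = (-1424, -10, -167, -631)):
  c_1 = 7*-1424 + 14*-10 + -53*-167 + -2*-631 = 5
  c_2 = 4*-1424 + 9*-10 + -46*-167 + 3*-631 = 3
  c_3 = -1*-1424 + 1*-10 + -18*-167 + 7*-631 = 3
  c_4 = 8*-1424 + 15*-10 + -54*-167 + -4*-631 = 0
Expand coordinatewise in base 7:
  c_1 = 5 = 5·7^0
  c_2 = 3 = 3·7^0
  c_3 = 3 = 3·7^0
  c_4 = 0
Factor λ_0 = (5, 3, 3, 0)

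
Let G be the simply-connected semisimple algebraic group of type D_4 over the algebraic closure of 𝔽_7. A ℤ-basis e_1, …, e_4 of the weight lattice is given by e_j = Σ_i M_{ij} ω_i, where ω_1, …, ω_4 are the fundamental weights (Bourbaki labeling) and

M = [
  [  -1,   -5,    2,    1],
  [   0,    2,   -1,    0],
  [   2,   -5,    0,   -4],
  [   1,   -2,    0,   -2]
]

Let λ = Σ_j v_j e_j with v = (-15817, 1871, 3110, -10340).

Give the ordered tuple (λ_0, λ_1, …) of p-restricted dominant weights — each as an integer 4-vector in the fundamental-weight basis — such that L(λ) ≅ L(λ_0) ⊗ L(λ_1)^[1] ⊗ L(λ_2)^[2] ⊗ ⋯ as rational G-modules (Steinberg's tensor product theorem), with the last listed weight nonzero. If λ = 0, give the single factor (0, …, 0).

((4, 2, 0, 1), (5, 6, 4, 6), (5, 5, 0, 1), (6, 1, 1, 3))

Compute c_i = Σ_j M_{ij} v_j with v = (-15817, 1871, 3110, -10340):
  c_1 = (-1)·(-15817) + (-5)·(1871) + (2)·(3110) + (1)·(-10340) = 2342
  c_2 = (0)·(-15817) + (2)·(1871) + (-1)·(3110) + (0)·(-10340) = 632
  c_3 = (2)·(-15817) + (-5)·(1871) + (0)·(3110) + (-4)·(-10340) = 371
  c_4 = (1)·(-15817) + (-2)·(1871) + (0)·(3110) + (-2)·(-10340) = 1121
p = 7; digits c_i = Σ_j d_{ij}·7^j, 0 ≤ d_{ij} < 7:
  c_1 = 2342 = 4·7^0 + 5·7^1 + 5·7^2 + 6·7^3
  c_2 = 632 = 2·7^0 + 6·7^1 + 5·7^2 + 1·7^3
  c_3 = 371 = 0·7^0 + 4·7^1 + 0·7^2 + 1·7^3
  c_4 = 1121 = 1·7^0 + 6·7^1 + 1·7^2 + 3·7^3
λ_0 = (4, 2, 0, 1)
λ_1 = (5, 6, 4, 6)
λ_2 = (5, 5, 0, 1)
λ_3 = (6, 1, 1, 3)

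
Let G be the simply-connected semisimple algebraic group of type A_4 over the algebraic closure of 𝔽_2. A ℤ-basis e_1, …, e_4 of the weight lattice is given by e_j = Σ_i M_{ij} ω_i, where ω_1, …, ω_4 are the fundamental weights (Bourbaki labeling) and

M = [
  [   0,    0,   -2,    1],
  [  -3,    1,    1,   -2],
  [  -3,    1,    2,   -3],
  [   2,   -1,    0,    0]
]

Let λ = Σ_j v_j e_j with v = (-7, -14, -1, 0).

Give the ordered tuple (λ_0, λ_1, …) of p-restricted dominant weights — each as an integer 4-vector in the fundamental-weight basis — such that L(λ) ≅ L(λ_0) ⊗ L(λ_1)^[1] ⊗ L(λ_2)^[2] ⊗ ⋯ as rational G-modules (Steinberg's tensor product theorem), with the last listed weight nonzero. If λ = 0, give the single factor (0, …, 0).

Change of basis e → ω: c = M·v where v = (-7, -14, -1, 0):
  c_1 = (0)·(-7) + (0)·(-14) + (-2)·(-1) + 1·0 = 2
  c_2 = (-3)·(-7) + (1)·(-14) + (1)·(-1) + (-2)·(0) = 6
  c_3 = (-3)·(-7) + (1)·(-14) + (2)·(-1) + (-3)·(0) = 5
  c_4 = (2)·(-7) + (-1)·(-14) + (0)·(-1) + 0·0 = 0
Expand coordinatewise in base 2:
  c_1 = 2 = 0·2^0 + 1·2^1
  c_2 = 6 = 0·2^0 + 1·2^1 + 1·2^2
  c_3 = 5 = 1·2^0 + 0·2^1 + 1·2^2
  c_4 = 0
λ_0 = (0, 0, 1, 0)
λ_1 = (1, 1, 0, 0)
λ_2 = (0, 1, 1, 0)

((0, 0, 1, 0), (1, 1, 0, 0), (0, 1, 1, 0))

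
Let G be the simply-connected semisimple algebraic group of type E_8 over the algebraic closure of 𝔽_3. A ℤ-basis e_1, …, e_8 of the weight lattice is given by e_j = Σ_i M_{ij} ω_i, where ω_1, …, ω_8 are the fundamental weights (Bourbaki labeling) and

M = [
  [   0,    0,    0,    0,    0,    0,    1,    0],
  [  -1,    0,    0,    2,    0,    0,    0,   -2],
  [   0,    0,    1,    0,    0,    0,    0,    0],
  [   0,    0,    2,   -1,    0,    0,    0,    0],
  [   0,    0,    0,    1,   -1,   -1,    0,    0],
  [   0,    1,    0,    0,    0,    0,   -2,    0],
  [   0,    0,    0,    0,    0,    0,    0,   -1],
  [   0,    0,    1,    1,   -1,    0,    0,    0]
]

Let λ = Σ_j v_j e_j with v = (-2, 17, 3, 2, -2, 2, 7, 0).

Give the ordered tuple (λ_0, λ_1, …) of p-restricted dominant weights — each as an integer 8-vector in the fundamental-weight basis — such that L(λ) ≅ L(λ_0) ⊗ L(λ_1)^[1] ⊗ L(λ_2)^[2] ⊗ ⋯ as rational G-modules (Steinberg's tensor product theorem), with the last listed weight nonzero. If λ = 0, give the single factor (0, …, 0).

ω-coordinates c = M·v, v = (-2, 17, 3, 2, -2, 2, 7, 0):
  c_1 = (0)·(-2) + 0·17 + 0·3 + 0·2 + (0)·(-2) + 0·2 + 1·7 + 0·0 = 7
  c_2 = (-1)·(-2) + 0·17 + 0·3 + 2·2 + (0)·(-2) + 0·2 + 0·7 + (-2)·(0) = 6
  c_3 = (0)·(-2) + 0·17 + 1·3 + 0·2 + (0)·(-2) + 0·2 + 0·7 + 0·0 = 3
  c_4 = (0)·(-2) + 0·17 + 2·3 + (-1)·(2) + (0)·(-2) + 0·2 + 0·7 + 0·0 = 4
  c_5 = (0)·(-2) + 0·17 + 0·3 + 1·2 + (-1)·(-2) + (-1)·(2) + 0·7 + 0·0 = 2
  c_6 = (0)·(-2) + 1·17 + 0·3 + 0·2 + (0)·(-2) + 0·2 + (-2)·(7) + 0·0 = 3
  c_7 = (0)·(-2) + 0·17 + 0·3 + 0·2 + (0)·(-2) + 0·2 + 0·7 + (-1)·(0) = 0
  c_8 = (0)·(-2) + 0·17 + 1·3 + 1·2 + (-1)·(-2) + 0·2 + 0·7 + 0·0 = 7
Expand coordinatewise in base 3:
  c_1 = 7 = 1·3^0 + 2·3^1
  c_2 = 6 = 0·3^0 + 2·3^1
  c_3 = 3 = 0·3^0 + 1·3^1
  c_4 = 4 = 1·3^0 + 1·3^1
  c_5 = 2 = 2·3^0
  c_6 = 3 = 0·3^0 + 1·3^1
  c_7 = 0
  c_8 = 7 = 1·3^0 + 2·3^1
λ_0 = (1, 0, 0, 1, 2, 0, 0, 1)
λ_1 = (2, 2, 1, 1, 0, 1, 0, 2)

((1, 0, 0, 1, 2, 0, 0, 1), (2, 2, 1, 1, 0, 1, 0, 2))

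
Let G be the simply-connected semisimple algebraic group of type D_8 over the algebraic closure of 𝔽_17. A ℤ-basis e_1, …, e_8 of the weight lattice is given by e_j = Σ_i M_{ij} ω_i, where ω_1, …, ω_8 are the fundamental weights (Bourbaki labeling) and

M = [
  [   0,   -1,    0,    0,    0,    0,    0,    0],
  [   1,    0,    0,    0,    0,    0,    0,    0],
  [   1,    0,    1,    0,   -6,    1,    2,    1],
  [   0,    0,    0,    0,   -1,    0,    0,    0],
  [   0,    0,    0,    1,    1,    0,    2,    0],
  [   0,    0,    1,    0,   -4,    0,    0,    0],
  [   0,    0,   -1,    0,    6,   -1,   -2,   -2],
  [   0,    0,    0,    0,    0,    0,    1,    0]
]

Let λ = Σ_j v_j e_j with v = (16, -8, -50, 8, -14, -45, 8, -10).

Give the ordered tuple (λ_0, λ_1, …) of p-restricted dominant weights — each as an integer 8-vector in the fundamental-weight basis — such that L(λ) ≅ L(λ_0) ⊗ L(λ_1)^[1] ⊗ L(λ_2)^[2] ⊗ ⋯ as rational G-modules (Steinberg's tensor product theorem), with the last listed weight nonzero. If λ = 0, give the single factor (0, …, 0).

Converting to the ω-basis (c_i = row i of M dotted with v = (16, -8, -50, 8, -14, -45, 8, -10)):
  c_1 = (0)·(16) + (-1)·(-8) + (0)·(-50) + (0)·(8) + (0)·(-14) + (0)·(-45) + (0)·(8) + (0)·(-10) = 8
  c_2 = (1)·(16) + (0)·(-8) + (0)·(-50) + (0)·(8) + (0)·(-14) + (0)·(-45) + (0)·(8) + (0)·(-10) = 16
  c_3 = (1)·(16) + (0)·(-8) + (1)·(-50) + (0)·(8) + (-6)·(-14) + (1)·(-45) + (2)·(8) + (1)·(-10) = 11
  c_4 = (0)·(16) + (0)·(-8) + (0)·(-50) + (0)·(8) + (-1)·(-14) + (0)·(-45) + (0)·(8) + (0)·(-10) = 14
  c_5 = (0)·(16) + (0)·(-8) + (0)·(-50) + (1)·(8) + (1)·(-14) + (0)·(-45) + (2)·(8) + (0)·(-10) = 10
  c_6 = (0)·(16) + (0)·(-8) + (1)·(-50) + (0)·(8) + (-4)·(-14) + (0)·(-45) + (0)·(8) + (0)·(-10) = 6
  c_7 = (0)·(16) + (0)·(-8) + (-1)·(-50) + (0)·(8) + (6)·(-14) + (-1)·(-45) + (-2)·(8) + (-2)·(-10) = 15
  c_8 = (0)·(16) + (0)·(-8) + (0)·(-50) + (0)·(8) + (0)·(-14) + (0)·(-45) + (1)·(8) + (0)·(-10) = 8
p = 17; digits c_i = Σ_j d_{ij}·17^j, 0 ≤ d_{ij} < 17:
  c_1 = 8 = 8·17^0
  c_2 = 16 = 16·17^0
  c_3 = 11 = 11·17^0
  c_4 = 14 = 14·17^0
  c_5 = 10 = 10·17^0
  c_6 = 6 = 6·17^0
  c_7 = 15 = 15·17^0
  c_8 = 8 = 8·17^0
Factor λ_0 = (8, 16, 11, 14, 10, 6, 15, 8)

((8, 16, 11, 14, 10, 6, 15, 8),)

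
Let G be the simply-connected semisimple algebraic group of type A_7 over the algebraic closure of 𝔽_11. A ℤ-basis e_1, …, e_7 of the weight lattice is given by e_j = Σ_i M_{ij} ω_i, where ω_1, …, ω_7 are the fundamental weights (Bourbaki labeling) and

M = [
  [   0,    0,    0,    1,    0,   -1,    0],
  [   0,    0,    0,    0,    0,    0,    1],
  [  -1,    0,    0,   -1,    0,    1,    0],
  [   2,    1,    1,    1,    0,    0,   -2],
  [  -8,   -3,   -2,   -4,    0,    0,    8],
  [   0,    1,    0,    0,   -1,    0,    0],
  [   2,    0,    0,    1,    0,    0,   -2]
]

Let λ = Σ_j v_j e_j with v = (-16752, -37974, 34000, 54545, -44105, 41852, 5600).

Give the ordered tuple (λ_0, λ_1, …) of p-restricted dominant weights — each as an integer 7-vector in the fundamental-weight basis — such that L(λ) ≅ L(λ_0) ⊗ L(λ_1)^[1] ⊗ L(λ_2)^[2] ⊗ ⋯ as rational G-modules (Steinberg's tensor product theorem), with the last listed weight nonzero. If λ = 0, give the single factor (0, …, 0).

((10, 1, 0, 4, 2, 4, 7), (9, 3, 6, 5, 2, 7, 3), (5, 2, 0, 4, 10, 6, 4), (9, 4, 3, 4, 4, 4, 7))

Compute c_i = Σ_j M_{ij} v_j with v = (-16752, -37974, 34000, 54545, -44105, 41852, 5600):
  c_1 = (0)·(-16752) + (0)·(-37974) + 0·34000 + 1·54545 + (0)·(-44105) + (-1)·(41852) + 0·5600 = 12693
  c_2 = (0)·(-16752) + (0)·(-37974) + 0·34000 + 0·54545 + (0)·(-44105) + 0·41852 + 1·5600 = 5600
  c_3 = (-1)·(-16752) + (0)·(-37974) + 0·34000 + (-1)·(54545) + (0)·(-44105) + 1·41852 + 0·5600 = 4059
  c_4 = (2)·(-16752) + (1)·(-37974) + 1·34000 + 1·54545 + (0)·(-44105) + 0·41852 + (-2)·(5600) = 5867
  c_5 = (-8)·(-16752) + (-3)·(-37974) + (-2)·(34000) + (-4)·(54545) + (0)·(-44105) + 0·41852 + 8·5600 = 6558
  c_6 = (0)·(-16752) + (1)·(-37974) + 0·34000 + 0·54545 + (-1)·(-44105) + 0·41852 + 0·5600 = 6131
  c_7 = (2)·(-16752) + (0)·(-37974) + 0·34000 + 1·54545 + (0)·(-44105) + 0·41852 + (-2)·(5600) = 9841
Writing each c_i in base p = 11:
  c_1 = 12693 = 10·11^0 + 9·11^1 + 5·11^2 + 9·11^3
  c_2 = 5600 = 1·11^0 + 3·11^1 + 2·11^2 + 4·11^3
  c_3 = 4059 = 0·11^0 + 6·11^1 + 0·11^2 + 3·11^3
  c_4 = 5867 = 4·11^0 + 5·11^1 + 4·11^2 + 4·11^3
  c_5 = 6558 = 2·11^0 + 2·11^1 + 10·11^2 + 4·11^3
  c_6 = 6131 = 4·11^0 + 7·11^1 + 6·11^2 + 4·11^3
  c_7 = 9841 = 7·11^0 + 3·11^1 + 4·11^2 + 7·11^3
p-restricted factor λ_0 = (10, 1, 0, 4, 2, 4, 7)
p-restricted factor λ_1 = (9, 3, 6, 5, 2, 7, 3)
p-restricted factor λ_2 = (5, 2, 0, 4, 10, 6, 4)
p-restricted factor λ_3 = (9, 4, 3, 4, 4, 4, 7)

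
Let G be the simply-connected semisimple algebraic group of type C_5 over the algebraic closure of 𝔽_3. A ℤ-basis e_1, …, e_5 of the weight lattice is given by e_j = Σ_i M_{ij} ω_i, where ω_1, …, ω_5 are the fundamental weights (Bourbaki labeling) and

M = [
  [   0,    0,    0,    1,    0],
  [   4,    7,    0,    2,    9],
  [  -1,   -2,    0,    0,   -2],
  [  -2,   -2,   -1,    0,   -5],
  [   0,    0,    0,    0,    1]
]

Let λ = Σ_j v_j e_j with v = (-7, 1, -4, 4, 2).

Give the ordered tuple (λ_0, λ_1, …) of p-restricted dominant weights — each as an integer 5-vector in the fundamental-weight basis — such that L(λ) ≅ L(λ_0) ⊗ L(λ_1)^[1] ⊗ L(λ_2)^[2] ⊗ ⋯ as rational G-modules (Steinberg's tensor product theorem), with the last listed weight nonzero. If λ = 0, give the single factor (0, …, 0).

Converting to the ω-basis (c_i = row i of M dotted with v = (-7, 1, -4, 4, 2)):
  c_1 = (0)·(-7) + (0)·(1) + (0)·(-4) + (1)·(4) + (0)·(2) = 4
  c_2 = (4)·(-7) + (7)·(1) + (0)·(-4) + (2)·(4) + (9)·(2) = 5
  c_3 = (-1)·(-7) + (-2)·(1) + (0)·(-4) + (0)·(4) + (-2)·(2) = 1
  c_4 = (-2)·(-7) + (-2)·(1) + (-1)·(-4) + (0)·(4) + (-5)·(2) = 6
  c_5 = (0)·(-7) + (0)·(1) + (0)·(-4) + (0)·(4) + (1)·(2) = 2
Writing each c_i in base p = 3:
  c_1 = 4 = 1·3^0 + 1·3^1
  c_2 = 5 = 2·3^0 + 1·3^1
  c_3 = 1 = 1·3^0
  c_4 = 6 = 0·3^0 + 2·3^1
  c_5 = 2 = 2·3^0
p-restricted factor λ_0 = (1, 2, 1, 0, 2)
p-restricted factor λ_1 = (1, 1, 0, 2, 0)

((1, 2, 1, 0, 2), (1, 1, 0, 2, 0))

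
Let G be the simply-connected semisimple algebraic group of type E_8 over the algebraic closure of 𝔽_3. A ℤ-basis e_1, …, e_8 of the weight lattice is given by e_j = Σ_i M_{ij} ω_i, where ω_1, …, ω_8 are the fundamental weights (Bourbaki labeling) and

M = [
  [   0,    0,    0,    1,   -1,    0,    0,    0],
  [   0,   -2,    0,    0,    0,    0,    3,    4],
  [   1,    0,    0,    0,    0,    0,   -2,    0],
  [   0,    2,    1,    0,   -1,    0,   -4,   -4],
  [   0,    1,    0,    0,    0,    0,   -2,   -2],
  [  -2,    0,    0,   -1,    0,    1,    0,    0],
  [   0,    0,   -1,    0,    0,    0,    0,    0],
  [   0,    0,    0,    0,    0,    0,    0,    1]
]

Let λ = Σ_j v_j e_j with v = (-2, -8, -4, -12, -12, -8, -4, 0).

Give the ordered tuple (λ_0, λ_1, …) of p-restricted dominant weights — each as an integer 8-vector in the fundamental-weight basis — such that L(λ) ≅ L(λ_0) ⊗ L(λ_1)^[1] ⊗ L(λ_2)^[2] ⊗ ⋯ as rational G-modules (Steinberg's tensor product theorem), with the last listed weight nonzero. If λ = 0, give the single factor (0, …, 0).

((0, 1, 0, 2, 0, 2, 1, 0), (0, 1, 2, 2, 0, 2, 1, 0))

In the fundamental-weight basis, λ has coordinates c = M·v (v = (-2, -8, -4, -12, -12, -8, -4, 0)):
  c_1 = 0*-2 + 0*-8 + 0*-4 + 1*-12 + -1*-12 + 0*-8 + 0*-4 + 0*0 = 0
  c_2 = 0*-2 + -2*-8 + 0*-4 + 0*-12 + 0*-12 + 0*-8 + 3*-4 + 4*0 = 4
  c_3 = 1*-2 + 0*-8 + 0*-4 + 0*-12 + 0*-12 + 0*-8 + -2*-4 + 0*0 = 6
  c_4 = 0*-2 + 2*-8 + 1*-4 + 0*-12 + -1*-12 + 0*-8 + -4*-4 + -4*0 = 8
  c_5 = 0*-2 + 1*-8 + 0*-4 + 0*-12 + 0*-12 + 0*-8 + -2*-4 + -2*0 = 0
  c_6 = -2*-2 + 0*-8 + 0*-4 + -1*-12 + 0*-12 + 1*-8 + 0*-4 + 0*0 = 8
  c_7 = 0*-2 + 0*-8 + -1*-4 + 0*-12 + 0*-12 + 0*-8 + 0*-4 + 0*0 = 4
  c_8 = 0*-2 + 0*-8 + 0*-4 + 0*-12 + 0*-12 + 0*-8 + 0*-4 + 1*0 = 0
Expand coordinatewise in base 3:
  c_1 = 0
  c_2 = 4 = 1·3^0 + 1·3^1
  c_3 = 6 = 0·3^0 + 2·3^1
  c_4 = 8 = 2·3^0 + 2·3^1
  c_5 = 0
  c_6 = 8 = 2·3^0 + 2·3^1
  c_7 = 4 = 1·3^0 + 1·3^1
  c_8 = 0
λ_0 = (0, 1, 0, 2, 0, 2, 1, 0)
λ_1 = (0, 1, 2, 2, 0, 2, 1, 0)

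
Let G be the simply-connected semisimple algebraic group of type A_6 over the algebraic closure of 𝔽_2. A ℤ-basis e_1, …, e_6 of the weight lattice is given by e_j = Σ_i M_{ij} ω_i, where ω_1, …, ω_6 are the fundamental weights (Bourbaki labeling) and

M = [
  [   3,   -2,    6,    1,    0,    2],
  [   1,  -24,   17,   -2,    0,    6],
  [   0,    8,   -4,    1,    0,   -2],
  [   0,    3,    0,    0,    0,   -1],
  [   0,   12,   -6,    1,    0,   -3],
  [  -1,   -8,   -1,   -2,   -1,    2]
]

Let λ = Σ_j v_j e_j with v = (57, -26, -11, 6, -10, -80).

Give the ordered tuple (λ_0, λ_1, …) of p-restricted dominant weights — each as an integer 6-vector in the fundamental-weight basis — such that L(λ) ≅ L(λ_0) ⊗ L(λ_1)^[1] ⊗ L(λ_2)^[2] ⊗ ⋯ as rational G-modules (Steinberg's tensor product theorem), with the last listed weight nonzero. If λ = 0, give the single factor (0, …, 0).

Compute c_i = Σ_j M_{ij} v_j with v = (57, -26, -11, 6, -10, -80):
  c_1 = (3)·(57) + (-2)·(-26) + (6)·(-11) + (1)·(6) + (0)·(-10) + (2)·(-80) = 3
  c_2 = (1)·(57) + (-24)·(-26) + (17)·(-11) + (-2)·(6) + (0)·(-10) + (6)·(-80) = 2
  c_3 = (0)·(57) + (8)·(-26) + (-4)·(-11) + (1)·(6) + (0)·(-10) + (-2)·(-80) = 2
  c_4 = (0)·(57) + (3)·(-26) + (0)·(-11) + (0)·(6) + (0)·(-10) + (-1)·(-80) = 2
  c_5 = (0)·(57) + (12)·(-26) + (-6)·(-11) + (1)·(6) + (0)·(-10) + (-3)·(-80) = 0
  c_6 = (-1)·(57) + (-8)·(-26) + (-1)·(-11) + (-2)·(6) + (-1)·(-10) + (2)·(-80) = 0
p = 2; digits c_i = Σ_j d_{ij}·2^j, 0 ≤ d_{ij} < 2:
  c_1 = 3 = 1·2^0 + 1·2^1
  c_2 = 2 = 0·2^0 + 1·2^1
  c_3 = 2 = 0·2^0 + 1·2^1
  c_4 = 2 = 0·2^0 + 1·2^1
  c_5 = 0
  c_6 = 0
p-restricted factor λ_0 = (1, 0, 0, 0, 0, 0)
p-restricted factor λ_1 = (1, 1, 1, 1, 0, 0)

((1, 0, 0, 0, 0, 0), (1, 1, 1, 1, 0, 0))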